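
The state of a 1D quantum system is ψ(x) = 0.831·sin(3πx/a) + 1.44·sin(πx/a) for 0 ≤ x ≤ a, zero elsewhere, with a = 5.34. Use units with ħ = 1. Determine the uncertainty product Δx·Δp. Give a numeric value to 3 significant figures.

Δx = √(⟨x²⟩−⟨x⟩²), Δp = √(⟨p²⟩−⟨p⟩²).
On 0 ≤ x ≤ a (j ≠ l): ∫sin²(jπx/a) dx = a/2, ∫sin(jπx/a)·sin(lπx/a) dx = 0; diagonal moments ∫x·sin²(jπx/a) dx = a²/4, ∫x²·sin²(jπx/a) dx = a³·(1/6 − 1/(4j²π²)); cross terms ∫x·sin(jπx/a)·sin(lπx/a) dx = 0 for j + l even and −4jla²/(π²(j² − l²)²) for j + l odd, ∫x²·sin(jπx/a)·sin(lπx/a) dx = (−1)^(j+l)·4jla³/(π²(j² − l²)²); higher powers the same way via product-to-sum and parts. d²/dx² sin(jπx/a) = −(jπ/a)²·sin(jπx/a); on 0 ≤ x ≤ a, ∫sin²(jπx/a) dx = a/2 and ∫sin(jπx/a)·sin(lπx/a) dx = 0 for j ≠ l, so only diagonal terms survive in ∫|ψ|² and ∫ψ·ψ″; ∫ψ·ψ′ dx = [ψ²/2] between the walls = 0.
Normalization: ∫|ψ|² dx = 7.3803.
⟨x⟩ = 2.6700, ⟨x²⟩ = 9.3195 ⇒ Δx = 1.4801.
⟨p⟩ = 0.0000, ⟨p²⟩ = 1.0379 ⇒ Δp = 1.0188.
Δx·Δp = 1.5078.

1.51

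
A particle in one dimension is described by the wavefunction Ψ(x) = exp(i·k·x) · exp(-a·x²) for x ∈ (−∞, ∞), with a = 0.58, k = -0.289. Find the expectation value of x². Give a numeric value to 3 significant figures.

⟨x²⟩ = ∫ x²·|Ψ|² dx / ∫|Ψ|² dx (integrals over the domain).
Gaussian moments: ∫x^(2j)·e^(−2ax²) dx = (2j−1)!!/(4a)^j · √(π/(2a)), odd powers integrate to 0; here √(π/(2a)) = 1.6457.
State is unnormalized: ∫|Ψ|² dx = 1.6457, and ∫Ψ*·x²·Ψ dx = 0.70935, so ⟨x²⟩ = 0.70935 / 1.6457.
⟨x²⟩ = 0.43103.

0.431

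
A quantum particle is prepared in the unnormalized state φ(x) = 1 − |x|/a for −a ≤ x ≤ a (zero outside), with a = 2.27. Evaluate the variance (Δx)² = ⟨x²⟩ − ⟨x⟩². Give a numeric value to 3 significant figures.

0.515

Compute ⟨x⟩ and ⟨x²⟩ separately, then (Δx)² = ⟨x²⟩ − ⟨x⟩².
φ is even, so ∫ over [−a, a] = 2∫₀ᵃ with φ = 1 − x/a there: ∫₀ᵃ (1 − x/a)² dx = a/3, ∫₀ᵃ x²(1 − x/a)² dx = a³/30, ∫₀ᵃ x⁴(1 − x/a)² dx = a⁵/105.
Normalization: ∫|φ|² dx = 1.5133.
⟨x⟩ = 0.0000 and ⟨x²⟩ = 0.51529.
(Δx)² = 0.51529 − (0.0000)² = 0.51529.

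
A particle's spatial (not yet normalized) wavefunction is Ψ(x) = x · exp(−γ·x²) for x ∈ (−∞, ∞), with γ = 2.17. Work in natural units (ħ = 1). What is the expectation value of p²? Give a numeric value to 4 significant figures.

6.510

p² Ψ = −ħ² d²Ψ/dx²; ⟨p²⟩ = −ħ² ∫ Ψ*·Ψ'' dx / ∫|Ψ|² dx.
Expand each integrand as polynomial × e^(−2γx²) and use ∫x^(2j)·e^(−2γx²) dx = (2j−1)!!/(4γ)^j · √(π/(2γ)), odd powers → 0; here √(π/(2γ)) = 0.85081. Differentiate with the product rule, d/dx e^(−γx²) = −2γx·e^(−γx²).
State is unnormalized: ∫|Ψ|² dx = 0.098019, and ∫Ψ*·(−ħ² Ψ'') dx = 0.63810, so ⟨p²⟩ = 0.63810 / 0.098019.
⟨p²⟩ = 6.5100.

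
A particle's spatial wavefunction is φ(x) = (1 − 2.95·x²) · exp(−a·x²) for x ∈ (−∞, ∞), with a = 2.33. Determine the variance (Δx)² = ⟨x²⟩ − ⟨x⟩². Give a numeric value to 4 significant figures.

0.09703

Compute ⟨x⟩ and ⟨x²⟩ separately, then (Δx)² = ⟨x²⟩ − ⟨x⟩².
Expand each integrand as polynomial × e^(−2ax²) and use ∫x^(2j)·e^(−2ax²) dx = (2j−1)!!/(4a)^j · √(π/(2a)), odd powers → 0; here √(π/(2a)) = 0.82107.
Normalization: ∫|φ|² dx = 0.54808.
⟨x⟩ = 0.0000 and ⟨x²⟩ = 0.097033.
(Δx)² = 0.097033 − (0.0000)² = 0.097033.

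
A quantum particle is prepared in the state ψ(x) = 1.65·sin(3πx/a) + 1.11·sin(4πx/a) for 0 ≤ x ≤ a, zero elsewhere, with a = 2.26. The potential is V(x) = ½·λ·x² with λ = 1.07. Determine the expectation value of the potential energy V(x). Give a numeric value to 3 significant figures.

⟨V⟩ = ∫ V(x)·|ψ|² dx / ∫|ψ|² dx.
On 0 ≤ x ≤ a (j ≠ l): ∫sin²(jπx/a) dx = a/2, ∫sin(jπx/a)·sin(lπx/a) dx = 0; diagonal moments ∫x·sin²(jπx/a) dx = a²/4, ∫x²·sin²(jπx/a) dx = a³·(1/6 − 1/(4j²π²)); cross terms ∫x·sin(jπx/a)·sin(lπx/a) dx = 0 for j + l even and −4jla²/(π²(j² − l²)²) for j + l odd, ∫x²·sin(jπx/a)·sin(lπx/a) dx = (−1)^(j+l)·4jla³/(π²(j² − l²)²); higher powers the same way via product-to-sum and parts.
State is unnormalized: ∫|ψ|² dx = 4.4687, and ∫ψ*·V(x)·ψ dx = 1.7657, so ⟨V⟩ = 1.7657 / 4.4687.
⟨V⟩ = 0.39513.

0.395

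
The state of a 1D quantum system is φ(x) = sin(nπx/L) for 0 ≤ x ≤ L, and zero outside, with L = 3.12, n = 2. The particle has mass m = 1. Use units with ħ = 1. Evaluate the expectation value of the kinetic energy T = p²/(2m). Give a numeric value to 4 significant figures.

T = −(ħ²/2m) d²/dx², so ⟨T⟩ = −(ħ²/2m) ∫ φ*·φ'' dx / ∫|φ|² dx; with m = 1.
d/dx sin(nπx/L) = (nπ/L)·cos(nπx/L) and d²/dx² sin(nπx/L) = −(nπ/L)²·sin(nπx/L); on 0 ≤ x ≤ L, ∫sin²(nπx/L) dx = L/2 and ∫sin(nπx/L)·cos(nπx/L) dx = 0.
State is unnormalized: ∫|φ|² dx = 1.5600, and ∫φ*·(−ħ²/2m · φ'') dx = 3.1633, so ⟨T⟩ = 3.1633 / 1.5600.
⟨T⟩ = 2.0278.

2.028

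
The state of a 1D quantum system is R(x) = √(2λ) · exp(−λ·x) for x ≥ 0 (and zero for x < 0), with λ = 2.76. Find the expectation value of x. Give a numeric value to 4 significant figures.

⟨x⟩ = ∫ x·|R|² dx (integrals over the domain).
Every integrand reduces to terms xʲ·e^(−2λx) on [0, ∞); use ∫₀^∞ xʲ·e^(−2λx) dx = j!/(2λ)^(j+1).
⟨x⟩ = 0.18116.

0.1812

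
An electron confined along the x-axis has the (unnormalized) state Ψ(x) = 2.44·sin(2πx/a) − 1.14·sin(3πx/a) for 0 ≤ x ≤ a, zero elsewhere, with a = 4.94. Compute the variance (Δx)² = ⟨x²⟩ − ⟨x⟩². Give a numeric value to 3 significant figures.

1.21

Compute ⟨x⟩ and ⟨x²⟩ separately, then (Δx)² = ⟨x²⟩ − ⟨x⟩².
On 0 ≤ x ≤ a (j ≠ l): ∫sin²(jπx/a) dx = a/2, ∫sin(jπx/a)·sin(lπx/a) dx = 0; diagonal moments ∫x·sin²(jπx/a) dx = a²/4, ∫x²·sin²(jπx/a) dx = a³·(1/6 − 1/(4j²π²)); cross terms ∫x·sin(jπx/a)·sin(lπx/a) dx = 0 for j + l even and −4jla²/(π²(j² − l²)²) for j + l odd, ∫x²·sin(jπx/a)·sin(lπx/a) dx = (−1)^(j+l)·4jla³/(π²(j² − l²)²); higher powers the same way via product-to-sum and parts.
Normalization: ∫|Ψ|² dx = 17.915.
⟨x⟩ = 3.2071 and ⟨x²⟩ = 11.497.
(Δx)² = 11.497 − (3.2071)² = 1.2120.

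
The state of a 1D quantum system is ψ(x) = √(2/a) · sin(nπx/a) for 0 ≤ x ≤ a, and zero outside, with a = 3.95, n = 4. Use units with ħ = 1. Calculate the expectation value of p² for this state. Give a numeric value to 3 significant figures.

10.1

p² ψ = −ħ² d²ψ/dx²; ⟨p²⟩ = −ħ² ∫ ψ*·ψ'' dx.
d/dx sin(nπx/a) = (nπ/a)·cos(nπx/a) and d²/dx² sin(nπx/a) = −(nπ/a)²·sin(nπx/a); on 0 ≤ x ≤ a, ∫sin²(nπx/a) dx = a/2 and ∫sin(nπx/a)·cos(nπx/a) dx = 0.
⟨p²⟩ = 10.121.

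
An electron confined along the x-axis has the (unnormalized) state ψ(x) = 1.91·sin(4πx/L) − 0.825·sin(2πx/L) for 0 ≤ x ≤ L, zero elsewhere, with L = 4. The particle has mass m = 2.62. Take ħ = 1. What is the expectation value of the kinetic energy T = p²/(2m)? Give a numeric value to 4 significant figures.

1.661

T = −(ħ²/2m) d²/dx², so ⟨T⟩ = −(ħ²/2m) ∫ ψ*·ψ'' dx / ∫|ψ|² dx; with m = 2.62.
d²/dx² sin(jπx/L) = −(jπ/L)²·sin(jπx/L); on 0 ≤ x ≤ L, ∫sin²(jπx/L) dx = L/2 and ∫sin(jπx/L)·sin(lπx/L) dx = 0 for j ≠ l, so only diagonal terms survive in ∫|ψ|² and ∫ψ·ψ″; ∫ψ·ψ′ dx = [ψ²/2] between the walls = 0.
State is unnormalized: ∫|ψ|² dx = 8.6575, and ∫ψ*·(−ħ²/2m · ψ'') dx = 14.383, so ⟨T⟩ = 14.383 / 8.6575.
⟨T⟩ = 1.6614.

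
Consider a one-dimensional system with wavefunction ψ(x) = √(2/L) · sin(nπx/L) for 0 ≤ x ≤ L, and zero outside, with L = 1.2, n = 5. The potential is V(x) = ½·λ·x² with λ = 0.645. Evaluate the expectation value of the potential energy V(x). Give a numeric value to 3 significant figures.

0.154

⟨V⟩ = ∫ V(x)·|ψ|² dx.
With sin²θ = (1 − cos2θ)/2 on 0 ≤ x ≤ L: ∫sin²(nπx/L) dx = L/2, ∫x·sin²(nπx/L) dx = L²/4, ∫x²·sin²(nπx/L) dx = L³·(1/6 − 1/(4n²π²)); higher powers xᵏ the same way, integrating xᵏ·cos(2nπx/L) by parts.
⟨V⟩ = 0.15386.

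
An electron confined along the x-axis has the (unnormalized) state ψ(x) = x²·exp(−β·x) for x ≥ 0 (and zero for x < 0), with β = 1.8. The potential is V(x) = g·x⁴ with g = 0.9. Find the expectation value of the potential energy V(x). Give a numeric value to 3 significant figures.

⟨V⟩ = ∫ V(x)·|ψ|² dx / ∫|ψ|² dx.
Every integrand reduces to terms xʲ·e^(−2βx) on [0, ∞); use ∫₀^∞ xʲ·e^(−2βx) dx = j!/(2β)^(j+1).
State is unnormalized: ∫|ψ|² dx = 0.039692, and ∫ψ*·V(x)·ψ dx = 0.35731, so ⟨V⟩ = 0.35731 / 0.039692.
⟨V⟩ = 9.0021.

9.00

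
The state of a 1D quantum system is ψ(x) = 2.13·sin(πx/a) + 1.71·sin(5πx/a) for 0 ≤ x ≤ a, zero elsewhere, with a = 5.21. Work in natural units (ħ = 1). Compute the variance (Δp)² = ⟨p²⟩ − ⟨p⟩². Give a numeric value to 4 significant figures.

Compute ⟨p⟩ and ⟨p²⟩ separately; (Δp)² = ⟨p²⟩ − ⟨p⟩².
d²/dx² sin(jπx/a) = −(jπ/a)²·sin(jπx/a); on 0 ≤ x ≤ a, ∫sin²(jπx/a) dx = a/2 and ∫sin(jπx/a)·sin(lπx/a) dx = 0 for j ≠ l, so only diagonal terms survive in ∫|ψ|² and ∫ψ·ψ″; ∫ψ·ψ′ dx = [ψ²/2] between the walls = 0.
Normalization: ∫|ψ|² dx = 19.436.
⟨p⟩ = 0.0000 and ⟨p²⟩ = 3.7836.
(Δp)² = 3.7836 − (0.0000)² = 3.7836.

3.784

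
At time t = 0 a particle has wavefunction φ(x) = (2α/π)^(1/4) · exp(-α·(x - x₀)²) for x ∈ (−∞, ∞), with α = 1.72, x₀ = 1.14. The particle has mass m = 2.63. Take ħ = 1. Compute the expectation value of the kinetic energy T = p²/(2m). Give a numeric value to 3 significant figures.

T = −(ħ²/2m) d²/dx², so ⟨T⟩ = −(ħ²/2m) ∫ φ*·φ'' dx; with m = 2.63.
Gaussian moments (u = x − x₀): ∫u^(2j)·e^(−2αu²) du = (2j−1)!!/(4α)^j · √(π/(2α)), odd powers integrate to 0; here √(π/(2α)) = 0.95564. Derivatives: d/dx e^(−αu²) = −2αu·e^(−αu²), d²/dx² e^(−αu²) = (4α²u² − 2α)·e^(−αu²).
⟨T⟩ = 0.32700.

0.327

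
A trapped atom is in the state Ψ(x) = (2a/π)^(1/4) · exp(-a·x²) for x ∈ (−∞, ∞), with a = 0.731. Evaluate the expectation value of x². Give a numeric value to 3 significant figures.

⟨x²⟩ = ∫ x²·|Ψ|² dx (integrals over the domain).
Gaussian moments: ∫x^(2j)·e^(−2ax²) dx = (2j−1)!!/(4a)^j · √(π/(2a)), odd powers integrate to 0; here √(π/(2a)) = 1.4659.
⟨x²⟩ = 0.34200.

0.342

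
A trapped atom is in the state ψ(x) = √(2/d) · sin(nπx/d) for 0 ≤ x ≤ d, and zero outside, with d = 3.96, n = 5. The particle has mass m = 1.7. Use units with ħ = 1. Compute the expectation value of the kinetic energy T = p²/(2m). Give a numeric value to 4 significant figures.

T = −(ħ²/2m) d²/dx², so ⟨T⟩ = −(ħ²/2m) ∫ ψ*·ψ'' dx; with m = 1.7.
d/dx sin(nπx/d) = (nπ/d)·cos(nπx/d) and d²/dx² sin(nπx/d) = −(nπ/d)²·sin(nπx/d); on 0 ≤ x ≤ d, ∫sin²(nπx/d) dx = d/2 and ∫sin(nπx/d)·cos(nπx/d) dx = 0.
⟨T⟩ = 4.6278.

4.628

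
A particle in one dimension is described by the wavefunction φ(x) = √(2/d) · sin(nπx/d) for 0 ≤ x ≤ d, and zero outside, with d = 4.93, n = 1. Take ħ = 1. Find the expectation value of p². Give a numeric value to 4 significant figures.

p² φ = −ħ² d²φ/dx²; ⟨p²⟩ = −ħ² ∫ φ*·φ'' dx.
d/dx sin(nπx/d) = (nπ/d)·cos(nπx/d) and d²/dx² sin(nπx/d) = −(nπ/d)²·sin(nπx/d); on 0 ≤ x ≤ d, ∫sin²(nπx/d) dx = d/2 and ∫sin(nπx/d)·cos(nπx/d) dx = 0.
⟨p²⟩ = 0.40607.

0.4061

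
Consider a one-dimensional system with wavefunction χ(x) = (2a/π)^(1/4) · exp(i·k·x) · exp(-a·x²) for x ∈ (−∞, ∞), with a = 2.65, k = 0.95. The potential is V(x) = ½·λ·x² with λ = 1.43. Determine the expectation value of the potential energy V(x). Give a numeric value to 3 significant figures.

0.0675

⟨V⟩ = ∫ V(x)·|χ|² dx.
Gaussian moments: ∫x^(2j)·e^(−2ax²) dx = (2j−1)!!/(4a)^j · √(π/(2a)), odd powers integrate to 0; here √(π/(2a)) = 0.76990.
⟨V⟩ = 0.067453.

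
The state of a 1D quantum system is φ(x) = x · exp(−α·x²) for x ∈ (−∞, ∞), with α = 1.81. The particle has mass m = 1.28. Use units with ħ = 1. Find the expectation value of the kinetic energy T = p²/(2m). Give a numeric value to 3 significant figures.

2.12

T = −(ħ²/2m) d²/dx², so ⟨T⟩ = −(ħ²/2m) ∫ φ*·φ'' dx / ∫|φ|² dx; with m = 1.28.
Expand each integrand as polynomial × e^(−2αx²) and use ∫x^(2j)·e^(−2αx²) dx = (2j−1)!!/(4α)^j · √(π/(2α)), odd powers → 0; here √(π/(2α)) = 0.93158. Differentiate with the product rule, d/dx e^(−αx²) = −2αx·e^(−αx²).
State is unnormalized: ∫|φ|² dx = 0.12867, and ∫φ*·(−ħ²/2m · φ'') dx = 0.27292, so ⟨T⟩ = 0.27292 / 0.12867.
⟨T⟩ = 2.1211.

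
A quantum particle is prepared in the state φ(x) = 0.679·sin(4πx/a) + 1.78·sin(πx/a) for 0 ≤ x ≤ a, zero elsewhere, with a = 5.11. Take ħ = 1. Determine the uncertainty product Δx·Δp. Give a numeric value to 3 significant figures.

Δx = √(⟨x²⟩−⟨x⟩²), Δp = √(⟨p²⟩−⟨p⟩²).
On 0 ≤ x ≤ a (j ≠ l): ∫sin²(jπx/a) dx = a/2, ∫sin(jπx/a)·sin(lπx/a) dx = 0; diagonal moments ∫x·sin²(jπx/a) dx = a²/4, ∫x²·sin²(jπx/a) dx = a³·(1/6 − 1/(4j²π²)); cross terms ∫x·sin(jπx/a)·sin(lπx/a) dx = 0 for j + l even and −4jla²/(π²(j² − l²)²) for j + l odd, ∫x²·sin(jπx/a)·sin(lπx/a) dx = (−1)^(j+l)·4jla³/(π²(j² − l²)²); higher powers the same way via product-to-sum and parts. d²/dx² sin(jπx/a) = −(jπ/a)²·sin(jπx/a); on 0 ≤ x ≤ a, ∫sin²(jπx/a) dx = a/2 and ∫sin(jπx/a)·sin(lπx/a) dx = 0 for j ≠ l, so only diagonal terms survive in ∫|φ|² and ∫φ·φ″; ∫φ·φ′ dx = [φ²/2] between the walls = 0.
Normalization: ∫|φ|² dx = 9.2732.
⟨x⟩ = 2.5060, ⟨x²⟩ = 7.2881 ⇒ Δx = 1.0041.
⟨p⟩ = 0.0000, ⟨p²⟩ = 1.0982 ⇒ Δp = 1.0479.
Δx·Δp = 1.0523.

1.05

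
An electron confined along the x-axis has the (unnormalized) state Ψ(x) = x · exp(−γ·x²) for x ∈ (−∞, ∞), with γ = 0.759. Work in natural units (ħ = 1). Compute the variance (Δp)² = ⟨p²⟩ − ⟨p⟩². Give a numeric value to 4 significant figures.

Compute ⟨p⟩ and ⟨p²⟩ separately; (Δp)² = ⟨p²⟩ − ⟨p⟩².
Expand each integrand as polynomial × e^(−2γx²) and use ∫x^(2j)·e^(−2γx²) dx = (2j−1)!!/(4γ)^j · √(π/(2γ)), odd powers → 0; here √(π/(2γ)) = 1.4386. Differentiate with the product rule, d/dx e^(−γx²) = −2γx·e^(−γx²).
Normalization: ∫|Ψ|² dx = 0.47385.
⟨p⟩ = 0.0000 and ⟨p²⟩ = 2.2770.
(Δp)² = 2.2770 − (0.0000)² = 2.2770.

2.277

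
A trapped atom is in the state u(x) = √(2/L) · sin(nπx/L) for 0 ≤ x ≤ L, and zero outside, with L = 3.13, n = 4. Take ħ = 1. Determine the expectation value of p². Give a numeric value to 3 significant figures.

16.1

p² u = −ħ² d²u/dx²; ⟨p²⟩ = −ħ² ∫ u*·u'' dx.
d/dx sin(nπx/L) = (nπ/L)·cos(nπx/L) and d²/dx² sin(nπx/L) = −(nπ/L)²·sin(nπx/L); on 0 ≤ x ≤ L, ∫sin²(nπx/L) dx = L/2 and ∫sin(nπx/L)·cos(nπx/L) dx = 0.
⟨p²⟩ = 16.119.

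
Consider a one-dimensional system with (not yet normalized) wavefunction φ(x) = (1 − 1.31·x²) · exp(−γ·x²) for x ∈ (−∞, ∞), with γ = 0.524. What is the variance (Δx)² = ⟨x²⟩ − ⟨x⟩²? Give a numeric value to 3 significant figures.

1.61

Compute ⟨x⟩ and ⟨x²⟩ separately, then (Δx)² = ⟨x²⟩ − ⟨x⟩².
Expand each integrand as polynomial × e^(−2γx²) and use ∫x^(2j)·e^(−2γx²) dx = (2j−1)!!/(4γ)^j · √(π/(2γ)), odd powers → 0; here √(π/(2γ)) = 1.7314.
Normalization: ∫|φ|² dx = 1.5961.
⟨x⟩ = 0.0000 and ⟨x²⟩ = 1.6092.
(Δx)² = 1.6092 − (0.0000)² = 1.6092.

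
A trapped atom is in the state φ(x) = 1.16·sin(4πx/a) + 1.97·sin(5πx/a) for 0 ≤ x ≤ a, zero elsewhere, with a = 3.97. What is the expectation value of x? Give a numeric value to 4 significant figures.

1.290

⟨x⟩ = ∫ x·|φ|² dx / ∫|φ|² dx (integrals over the domain).
On 0 ≤ x ≤ a (j ≠ l): ∫sin²(jπx/a) dx = a/2, ∫sin(jπx/a)·sin(lπx/a) dx = 0; diagonal moments ∫x·sin²(jπx/a) dx = a²/4, ∫x²·sin²(jπx/a) dx = a³·(1/6 − 1/(4j²π²)); cross terms ∫x·sin(jπx/a)·sin(lπx/a) dx = 0 for j + l even and −4jla²/(π²(j² − l²)²) for j + l odd, ∫x²·sin(jπx/a)·sin(lπx/a) dx = (−1)^(j+l)·4jla³/(π²(j² − l²)²); higher powers the same way via product-to-sum and parts.
State is unnormalized: ∫|φ|² dx = 10.375, and ∫φ*·x·φ dx = 13.385, so ⟨x⟩ = 13.385 / 10.375.
⟨x⟩ = 1.2902.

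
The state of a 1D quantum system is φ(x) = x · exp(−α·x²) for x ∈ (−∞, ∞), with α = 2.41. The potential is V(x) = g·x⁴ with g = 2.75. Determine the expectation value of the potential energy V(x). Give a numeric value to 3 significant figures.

0.444

⟨V⟩ = ∫ V(x)·|φ|² dx / ∫|φ|² dx.
Expand each integrand as polynomial × e^(−2αx²) and use ∫x^(2j)·e^(−2αx²) dx = (2j−1)!!/(4α)^j · √(π/(2α)), odd powers → 0; here √(π/(2α)) = 0.80733.
State is unnormalized: ∫|φ|² dx = 0.083748, and ∫φ*·V(x)·φ dx = 0.037174, so ⟨V⟩ = 0.037174 / 0.083748.
⟨V⟩ = 0.44388.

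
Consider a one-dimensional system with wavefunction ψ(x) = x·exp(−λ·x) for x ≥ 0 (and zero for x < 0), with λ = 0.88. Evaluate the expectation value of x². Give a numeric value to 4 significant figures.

3.874

⟨x²⟩ = ∫ x²·|ψ|² dx / ∫|ψ|² dx (integrals over the domain).
Every integrand reduces to terms xʲ·e^(−2λx) on [0, ∞); use ∫₀^∞ xʲ·e^(−2λx) dx = j!/(2λ)^(j+1).
State is unnormalized: ∫|ψ|² dx = 0.36685, and ∫ψ*·x²·ψ dx = 1.4212, so ⟨x²⟩ = 1.4212 / 0.36685.
⟨x²⟩ = 3.8740.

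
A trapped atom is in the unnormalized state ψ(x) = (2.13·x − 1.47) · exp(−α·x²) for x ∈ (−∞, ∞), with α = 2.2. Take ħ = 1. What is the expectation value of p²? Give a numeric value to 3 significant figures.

3.05

p² ψ = −ħ² d²ψ/dx²; ⟨p²⟩ = −ħ² ∫ ψ*·ψ'' dx / ∫|ψ|² dx.
Expand each integrand as polynomial × e^(−2αx²) and use ∫x^(2j)·e^(−2αx²) dx = (2j−1)!!/(4α)^j · √(π/(2α)), odd powers → 0; here √(π/(2α)) = 0.84498. Differentiate with the product rule, d/dx e^(−αx²) = −2αx·e^(−αx²).
State is unnormalized: ∫|ψ|² dx = 2.2616, and ∫ψ*·(−ħ² ψ'') dx = 6.8922, so ⟨p²⟩ = 6.8922 / 2.2616.
⟨p²⟩ = 3.0476.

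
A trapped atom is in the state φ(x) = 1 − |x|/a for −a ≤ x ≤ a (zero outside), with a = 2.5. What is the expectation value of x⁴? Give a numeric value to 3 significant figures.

1.12

⟨x⁴⟩ = ∫ x⁴·|φ|² dx / ∫|φ|² dx (integrals over the domain).
φ is even, so ∫ over [−a, a] = 2∫₀ᵃ with φ = 1 − x/a there: ∫₀ᵃ (1 − x/a)² dx = a/3, ∫₀ᵃ x²(1 − x/a)² dx = a³/30, ∫₀ᵃ x⁴(1 − x/a)² dx = a⁵/105.
State is unnormalized: ∫|φ|² dx = 1.6667, and ∫φ*·x⁴·φ dx = 1.8601, so ⟨x⁴⟩ = 1.8601 / 1.6667.
⟨x⁴⟩ = 1.1161.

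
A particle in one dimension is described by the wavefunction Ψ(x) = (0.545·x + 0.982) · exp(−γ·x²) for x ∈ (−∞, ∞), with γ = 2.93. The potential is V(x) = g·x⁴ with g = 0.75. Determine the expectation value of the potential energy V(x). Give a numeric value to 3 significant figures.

⟨V⟩ = ∫ V(x)·|Ψ|² dx / ∫|Ψ|² dx.
Expand each integrand as polynomial × e^(−2γx²) and use ∫x^(2j)·e^(−2γx²) dx = (2j−1)!!/(4γ)^j · √(π/(2γ)), odd powers → 0; here √(π/(2γ)) = 0.73219.
State is unnormalized: ∫|Ψ|² dx = 0.72463, and ∫Ψ*·V(x)·Ψ dx = 0.013086, so ⟨V⟩ = 0.013086 / 0.72463.
⟨V⟩ = 0.018058.

0.0181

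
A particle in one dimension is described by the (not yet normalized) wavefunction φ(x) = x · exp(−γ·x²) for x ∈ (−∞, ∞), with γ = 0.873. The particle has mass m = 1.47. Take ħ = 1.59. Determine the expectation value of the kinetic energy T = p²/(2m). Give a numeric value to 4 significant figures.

T = −(ħ²/2m) d²/dx², so ⟨T⟩ = −(ħ²/2m) ∫ φ*·φ'' dx / ∫|φ|² dx; with m = 1.47.
Expand each integrand as polynomial × e^(−2γx²) and use ∫x^(2j)·e^(−2γx²) dx = (2j−1)!!/(4γ)^j · √(π/(2γ)), odd powers → 0; here √(π/(2γ)) = 1.3414. Differentiate with the product rule, d/dx e^(−γx²) = −2γx·e^(−γx²).
State is unnormalized: ∫|φ|² dx = 0.38413, and ∫φ*·(−ħ²/2m · φ'') dx = 0.86509, so ⟨T⟩ = 0.86509 / 0.38413.
⟨T⟩ = 2.2521.

2.252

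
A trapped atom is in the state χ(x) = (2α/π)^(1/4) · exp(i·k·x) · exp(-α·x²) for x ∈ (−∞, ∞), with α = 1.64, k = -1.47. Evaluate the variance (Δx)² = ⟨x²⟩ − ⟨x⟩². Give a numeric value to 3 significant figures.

0.152

Compute ⟨x⟩ and ⟨x²⟩ separately, then (Δx)² = ⟨x²⟩ − ⟨x⟩².
Gaussian moments: ∫x^(2j)·e^(−2αx²) dx = (2j−1)!!/(4α)^j · √(π/(2α)), odd powers integrate to 0; here √(π/(2α)) = 0.97867.
⟨x⟩ = 0.0000 and ⟨x²⟩ = 0.15244.
(Δx)² = 0.15244 − (0.0000)² = 0.15244.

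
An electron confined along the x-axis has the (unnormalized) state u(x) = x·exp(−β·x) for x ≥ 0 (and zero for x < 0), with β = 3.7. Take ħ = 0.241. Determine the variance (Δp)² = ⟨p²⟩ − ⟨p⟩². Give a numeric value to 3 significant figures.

0.795

Compute ⟨p⟩ and ⟨p²⟩ separately; (Δp)² = ⟨p²⟩ − ⟨p⟩².
Differentiate x·exp(−β·x) with the product rule; every integrand then reduces to terms xʲ·e^(−2βx) on [0, ∞), with ∫₀^∞ xʲ·e^(−2βx) dx = j!/(2β)^(j+1).
Normalization: ∫|u|² dx = 0.0049355.
⟨p⟩ = 0.0000 and ⟨p²⟩ = 0.79513.
(Δp)² = 0.79513 − (0.0000)² = 0.79513.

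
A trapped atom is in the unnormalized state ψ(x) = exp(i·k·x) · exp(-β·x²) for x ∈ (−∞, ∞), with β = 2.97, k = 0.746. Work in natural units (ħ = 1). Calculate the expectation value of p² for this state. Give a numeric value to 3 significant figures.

p² ψ = −ħ² d²ψ/dx²; ⟨p²⟩ = −ħ² ∫ ψ*·ψ'' dx / ∫|ψ|² dx.
Gaussian moments: ∫x^(2j)·e^(−2βx²) dx = (2j−1)!!/(4β)^j · √(π/(2β)), odd powers integrate to 0; here √(π/(2β)) = 0.72725. Derivatives: ψ′ = (ik − 2βx)·ψ, ψ″ = ((ik − 2βx)² − 2β)·ψ; the odd-in-x pieces drop out.
State is unnormalized: ∫|ψ|² dx = 0.72725, and ∫ψ*·(−ħ² ψ'') dx = 2.5646, so ⟨p²⟩ = 2.5646 / 0.72725.
⟨p²⟩ = 3.5265.

3.53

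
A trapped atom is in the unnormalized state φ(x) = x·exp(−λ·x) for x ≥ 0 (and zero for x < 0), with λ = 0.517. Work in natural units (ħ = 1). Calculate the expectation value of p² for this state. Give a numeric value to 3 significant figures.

p² φ = −ħ² d²φ/dx²; ⟨p²⟩ = −ħ² ∫ φ*·φ'' dx / ∫|φ|² dx.
Differentiate x·exp(−λ·x) with the product rule; every integrand then reduces to terms xʲ·e^(−2λx) on [0, ∞), with ∫₀^∞ xʲ·e^(−2λx) dx = j!/(2λ)^(j+1).
State is unnormalized: ∫|φ|² dx = 1.8091, and ∫φ*·(−ħ² φ'') dx = 0.48356, so ⟨p²⟩ = 0.48356 / 1.8091.
⟨p²⟩ = 0.26729.

0.267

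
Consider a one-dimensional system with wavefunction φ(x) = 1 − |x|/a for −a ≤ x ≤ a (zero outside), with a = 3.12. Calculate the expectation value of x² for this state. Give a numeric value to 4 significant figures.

⟨x²⟩ = ∫ x²·|φ|² dx / ∫|φ|² dx (integrals over the domain).
φ is even, so ∫ over [−a, a] = 2∫₀ᵃ with φ = 1 − x/a there: ∫₀ᵃ (1 − x/a)² dx = a/3, ∫₀ᵃ x²(1 − x/a)² dx = a³/30, ∫₀ᵃ x⁴(1 − x/a)² dx = a⁵/105.
State is unnormalized: ∫|φ|² dx = 2.0800, and ∫φ*·x²·φ dx = 2.0248, so ⟨x²⟩ = 2.0248 / 2.0800.
⟨x²⟩ = 0.97344.

0.9734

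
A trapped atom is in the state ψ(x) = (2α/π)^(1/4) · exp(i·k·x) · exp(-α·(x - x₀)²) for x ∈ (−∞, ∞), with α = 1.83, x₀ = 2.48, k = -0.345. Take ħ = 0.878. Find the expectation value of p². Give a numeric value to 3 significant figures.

1.50

p² ψ = −ħ² d²ψ/dx²; ⟨p²⟩ = −ħ² ∫ ψ*·ψ'' dx.
Gaussian moments (u = x − x₀): ∫u^(2j)·e^(−2αu²) du = (2j−1)!!/(4α)^j · √(π/(2α)), odd powers integrate to 0; here √(π/(2α)) = 0.92648. Derivatives: ψ′ = (ik − 2αu)·ψ, ψ″ = ((ik − 2αu)² − 2α)·ψ; the odd-in-u pieces drop out.
⟨p²⟩ = 1.5025.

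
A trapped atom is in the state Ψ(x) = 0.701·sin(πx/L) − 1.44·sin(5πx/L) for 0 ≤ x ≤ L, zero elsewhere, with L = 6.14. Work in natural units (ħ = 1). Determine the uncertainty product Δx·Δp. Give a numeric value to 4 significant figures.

Δx = √(⟨x²⟩−⟨x⟩²), Δp = √(⟨p²⟩−⟨p⟩²).
On 0 ≤ x ≤ L (j ≠ l): ∫sin²(jπx/L) dx = L/2, ∫sin(jπx/L)·sin(lπx/L) dx = 0; diagonal moments ∫x·sin²(jπx/L) dx = L²/4, ∫x²·sin²(jπx/L) dx = L³·(1/6 − 1/(4j²π²)); cross terms ∫x·sin(jπx/L)·sin(lπx/L) dx = 0 for j + l even and −4jlL²/(π²(j² − l²)²) for j + l odd, ∫x²·sin(jπx/L)·sin(lπx/L) dx = (−1)^(j+l)·4jlL³/(π²(j² − l²)²); higher powers the same way via product-to-sum and parts. d²/dx² sin(jπx/L) = −(jπ/L)²·sin(jπx/L); on 0 ≤ x ≤ L, ∫sin²(jπx/L) dx = L/2 and ∫sin(jπx/L)·sin(lπx/L) dx = 0 for j ≠ l, so only diagonal terms survive in ∫|Ψ|² and ∫Ψ·Ψ″; ∫Ψ·Ψ′ dx = [Ψ²/2] between the walls = 0.
Normalization: ∫|Ψ|² dx = 7.8746.
⟨x⟩ = 3.0700, ⟨x²⟩ = 11.930 ⇒ Δx = 1.5828.
⟨p⟩ = 0.0000, ⟨p²⟩ = 5.3412 ⇒ Δp = 2.3111.
Δx·Δp = 3.6580.

3.658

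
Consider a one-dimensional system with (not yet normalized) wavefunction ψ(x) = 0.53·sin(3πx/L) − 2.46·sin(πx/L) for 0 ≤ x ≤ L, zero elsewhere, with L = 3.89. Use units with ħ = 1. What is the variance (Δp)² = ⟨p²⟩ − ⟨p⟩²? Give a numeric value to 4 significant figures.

Compute ⟨p⟩ and ⟨p²⟩ separately; (Δp)² = ⟨p²⟩ − ⟨p⟩².
d²/dx² sin(jπx/L) = −(jπ/L)²·sin(jπx/L); on 0 ≤ x ≤ L, ∫sin²(jπx/L) dx = L/2 and ∫sin(jπx/L)·sin(lπx/L) dx = 0 for j ≠ l, so only diagonal terms survive in ∫|ψ|² and ∫ψ·ψ″; ∫ψ·ψ′ dx = [ψ²/2] between the walls = 0.
Normalization: ∫|ψ|² dx = 12.317.
⟨p⟩ = 0.0000 and ⟨p²⟩ = 0.88368.
(Δp)² = 0.88368 − (0.0000)² = 0.88368.

0.8837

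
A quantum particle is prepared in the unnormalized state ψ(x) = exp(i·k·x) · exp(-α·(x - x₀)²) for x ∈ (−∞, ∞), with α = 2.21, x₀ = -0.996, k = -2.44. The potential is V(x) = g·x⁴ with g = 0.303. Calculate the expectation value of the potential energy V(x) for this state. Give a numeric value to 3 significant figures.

⟨V⟩ = ∫ V(x)·|ψ|² dx / ∫|ψ|² dx.
Gaussian moments (u = x − x₀): ∫u^(2j)·e^(−2αu²) du = (2j−1)!!/(4α)^j · √(π/(2α)), odd powers integrate to 0; here √(π/(2α)) = 0.84307.
State is unnormalized: ∫|ψ|² dx = 0.84307, and ∫ψ*·V(x)·ψ dx = 0.43319, so ⟨V⟩ = 0.43319 / 0.84307.
⟨V⟩ = 0.51383.

0.514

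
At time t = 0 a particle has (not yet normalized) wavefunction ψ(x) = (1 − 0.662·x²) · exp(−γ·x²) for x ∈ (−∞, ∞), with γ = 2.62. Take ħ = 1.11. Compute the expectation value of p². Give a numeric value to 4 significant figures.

p² ψ = −ħ² d²ψ/dx²; ⟨p²⟩ = −ħ² ∫ ψ*·ψ'' dx / ∫|ψ|² dx.
Expand each integrand as polynomial × e^(−2γx²) and use ∫x^(2j)·e^(−2γx²) dx = (2j−1)!!/(4γ)^j · √(π/(2γ)), odd powers → 0; here √(π/(2γ)) = 0.77430. Differentiate with the product rule, d/dx e^(−γx²) = −2γx·e^(−γx²).
State is unnormalized: ∫|ψ|² dx = 0.68575, and ∫ψ*·(−ħ² ψ'') dx = 2.8851, so ⟨p²⟩ = 2.8851 / 0.68575.
⟨p²⟩ = 4.2073.

4.207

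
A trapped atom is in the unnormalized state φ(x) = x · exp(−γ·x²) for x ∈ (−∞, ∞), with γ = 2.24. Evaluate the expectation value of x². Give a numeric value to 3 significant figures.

0.335

⟨x²⟩ = ∫ x²·|φ|² dx / ∫|φ|² dx (integrals over the domain).
Expand each integrand as polynomial × e^(−2γx²) and use ∫x^(2j)·e^(−2γx²) dx = (2j−1)!!/(4γ)^j · √(π/(2γ)), odd powers → 0; here √(π/(2γ)) = 0.83741.
State is unnormalized: ∫|φ|² dx = 0.093460, and ∫φ*·x²·φ dx = 0.031293, so ⟨x²⟩ = 0.031293 / 0.093460.
⟨x²⟩ = 0.33482.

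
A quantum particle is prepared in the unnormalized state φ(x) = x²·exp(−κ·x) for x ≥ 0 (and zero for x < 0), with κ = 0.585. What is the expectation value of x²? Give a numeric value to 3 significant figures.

21.9

⟨x²⟩ = ∫ x²·|φ|² dx / ∫|φ|² dx (integrals over the domain).
Every integrand reduces to terms xʲ·e^(−2κx) on [0, ∞); use ∫₀^∞ xʲ·e^(−2κx) dx = j!/(2κ)^(j+1).
State is unnormalized: ∫|φ|² dx = 10.947, and ∫φ*·x²·φ dx = 239.90, so ⟨x²⟩ = 239.90 / 10.947.
⟨x²⟩ = 21.915.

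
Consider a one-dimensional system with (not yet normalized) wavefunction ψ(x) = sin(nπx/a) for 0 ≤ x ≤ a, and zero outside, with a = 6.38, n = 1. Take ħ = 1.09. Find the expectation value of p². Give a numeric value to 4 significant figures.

p² ψ = −ħ² d²ψ/dx²; ⟨p²⟩ = −ħ² ∫ ψ*·ψ'' dx / ∫|ψ|² dx.
d/dx sin(nπx/a) = (nπ/a)·cos(nπx/a) and d²/dx² sin(nπx/a) = −(nπ/a)²·sin(nπx/a); on 0 ≤ x ≤ a, ∫sin²(nπx/a) dx = a/2 and ∫sin(nπx/a)·cos(nπx/a) dx = 0.
State is unnormalized: ∫|ψ|² dx = 3.1900, and ∫ψ*·(−ħ² ψ'') dx = 0.91897, so ⟨p²⟩ = 0.91897 / 3.1900.
⟨p²⟩ = 0.28808.

0.2881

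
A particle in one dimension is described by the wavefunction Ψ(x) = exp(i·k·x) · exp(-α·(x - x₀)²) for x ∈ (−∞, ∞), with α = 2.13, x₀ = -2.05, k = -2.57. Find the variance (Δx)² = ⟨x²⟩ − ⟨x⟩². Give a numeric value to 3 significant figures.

0.117

Compute ⟨x⟩ and ⟨x²⟩ separately, then (Δx)² = ⟨x²⟩ − ⟨x⟩².
Gaussian moments (u = x − x₀): ∫u^(2j)·e^(−2αu²) du = (2j−1)!!/(4α)^j · √(π/(2α)), odd powers integrate to 0; here √(π/(2α)) = 0.85876.
Normalization: ∫|Ψ|² dx = 0.85876.
⟨x⟩ = -2.0500 and ⟨x²⟩ = 4.3199.
(Δx)² = 4.3199 − (-2.0500)² = 0.11737.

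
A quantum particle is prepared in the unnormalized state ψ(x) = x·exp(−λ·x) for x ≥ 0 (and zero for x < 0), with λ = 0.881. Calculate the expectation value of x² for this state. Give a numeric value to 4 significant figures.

⟨x²⟩ = ∫ x²·|ψ|² dx / ∫|ψ|² dx (integrals over the domain).
Every integrand reduces to terms xʲ·e^(−2λx) on [0, ∞); use ∫₀^∞ xʲ·e^(−2λx) dx = j!/(2λ)^(j+1).
State is unnormalized: ∫|ψ|² dx = 0.36561, and ∫ψ*·x²·ψ dx = 1.4131, so ⟨x²⟩ = 1.4131 / 0.36561.
⟨x²⟩ = 3.8652.

3.865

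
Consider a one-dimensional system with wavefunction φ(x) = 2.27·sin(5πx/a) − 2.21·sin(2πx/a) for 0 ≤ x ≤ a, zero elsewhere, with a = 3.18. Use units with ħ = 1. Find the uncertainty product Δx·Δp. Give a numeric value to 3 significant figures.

3.33

Δx = √(⟨x²⟩−⟨x⟩²), Δp = √(⟨p²⟩−⟨p⟩²).
On 0 ≤ x ≤ a (j ≠ l): ∫sin²(jπx/a) dx = a/2, ∫sin(jπx/a)·sin(lπx/a) dx = 0; diagonal moments ∫x·sin²(jπx/a) dx = a²/4, ∫x²·sin²(jπx/a) dx = a³·(1/6 − 1/(4j²π²)); cross terms ∫x·sin(jπx/a)·sin(lπx/a) dx = 0 for j + l even and −4jla²/(π²(j² − l²)²) for j + l odd, ∫x²·sin(jπx/a)·sin(lπx/a) dx = (−1)^(j+l)·4jla³/(π²(j² − l²)²); higher powers the same way via product-to-sum and parts. d²/dx² sin(jπx/a) = −(jπ/a)²·sin(jπx/a); on 0 ≤ x ≤ a, ∫sin²(jπx/a) dx = a/2 and ∫sin(jπx/a)·sin(lπx/a) dx = 0 for j ≠ l, so only diagonal terms survive in ∫|φ|² and ∫φ·φ″; ∫φ·φ′ dx = [φ²/2] between the walls = 0.
Normalization: ∫|φ|² dx = 15.959.
⟨x⟩ = 1.6484, ⟨x²⟩ = 3.4838 ⇒ Δx = 0.87547.
⟨p⟩ = 0.0000, ⟨p²⟩ = 14.426 ⇒ Δp = 3.7982.
Δx·Δp = 3.3252.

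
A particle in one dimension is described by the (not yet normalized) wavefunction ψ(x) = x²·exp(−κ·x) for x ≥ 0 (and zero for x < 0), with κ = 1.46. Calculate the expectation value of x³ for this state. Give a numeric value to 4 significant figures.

⟨x³⟩ = ∫ x³·|ψ|² dx / ∫|ψ|² dx (integrals over the domain).
Every integrand reduces to terms xʲ·e^(−2κx) on [0, ∞); use ∫₀^∞ xʲ·e^(−2κx) dx = j!/(2κ)^(j+1).
State is unnormalized: ∫|ψ|² dx = 0.11306, and ∫ψ*·x³·ψ dx = 0.95360, so ⟨x³⟩ = 0.95360 / 0.11306.
⟨x³⟩ = 8.4347.

8.435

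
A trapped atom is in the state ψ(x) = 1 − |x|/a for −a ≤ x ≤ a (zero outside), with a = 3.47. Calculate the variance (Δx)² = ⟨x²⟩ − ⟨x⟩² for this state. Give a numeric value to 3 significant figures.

1.20

Compute ⟨x⟩ and ⟨x²⟩ separately, then (Δx)² = ⟨x²⟩ − ⟨x⟩².
ψ is even, so ∫ over [−a, a] = 2∫₀ᵃ with ψ = 1 − x/a there: ∫₀ᵃ (1 − x/a)² dx = a/3, ∫₀ᵃ x²(1 − x/a)² dx = a³/30, ∫₀ᵃ x⁴(1 − x/a)² dx = a⁵/105.
Normalization: ∫|ψ|² dx = 2.3133.
⟨x⟩ = 0.0000 and ⟨x²⟩ = 1.2041.
(Δx)² = 1.2041 − (0.0000)² = 1.2041.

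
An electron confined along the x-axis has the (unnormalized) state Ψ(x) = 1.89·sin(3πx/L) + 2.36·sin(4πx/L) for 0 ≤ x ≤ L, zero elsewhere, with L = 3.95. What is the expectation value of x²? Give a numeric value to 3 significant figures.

2.11

⟨x²⟩ = ∫ x²·|Ψ|² dx / ∫|Ψ|² dx (integrals over the domain).
On 0 ≤ x ≤ L (j ≠ l): ∫sin²(jπx/L) dx = L/2, ∫sin(jπx/L)·sin(lπx/L) dx = 0; diagonal moments ∫x·sin²(jπx/L) dx = L²/4, ∫x²·sin²(jπx/L) dx = L³·(1/6 − 1/(4j²π²)); cross terms ∫x·sin(jπx/L)·sin(lπx/L) dx = 0 for j + l even and −4jlL²/(π²(j² − l²)²) for j + l odd, ∫x²·sin(jπx/L)·sin(lπx/L) dx = (−1)^(j+l)·4jlL³/(π²(j² − l²)²); higher powers the same way via product-to-sum and parts.
State is unnormalized: ∫|Ψ|² dx = 18.055, and ∫Ψ*·x²·Ψ dx = 38.169, so ⟨x²⟩ = 38.169 / 18.055.
⟨x²⟩ = 2.1141.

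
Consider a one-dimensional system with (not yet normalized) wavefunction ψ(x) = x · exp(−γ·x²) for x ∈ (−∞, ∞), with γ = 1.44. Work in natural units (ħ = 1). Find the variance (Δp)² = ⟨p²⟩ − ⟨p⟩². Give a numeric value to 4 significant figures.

4.320

Compute ⟨p⟩ and ⟨p²⟩ separately; (Δp)² = ⟨p²⟩ − ⟨p⟩².
Expand each integrand as polynomial × e^(−2γx²) and use ∫x^(2j)·e^(−2γx²) dx = (2j−1)!!/(4γ)^j · √(π/(2γ)), odd powers → 0; here √(π/(2γ)) = 1.0444. Differentiate with the product rule, d/dx e^(−γx²) = −2γx·e^(−γx²).
Normalization: ∫|ψ|² dx = 0.18132.
⟨p⟩ = 0.0000 and ⟨p²⟩ = 4.3200.
(Δp)² = 4.3200 − (0.0000)² = 4.3200.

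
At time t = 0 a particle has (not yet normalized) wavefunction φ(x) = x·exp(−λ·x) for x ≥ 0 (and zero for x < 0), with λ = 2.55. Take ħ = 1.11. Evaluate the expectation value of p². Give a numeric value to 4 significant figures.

p² φ = −ħ² d²φ/dx²; ⟨p²⟩ = −ħ² ∫ φ*·φ'' dx / ∫|φ|² dx.
Differentiate x·exp(−λ·x) with the product rule; every integrand then reduces to terms xʲ·e^(−2λx) on [0, ∞), with ∫₀^∞ xʲ·e^(−2λx) dx = j!/(2λ)^(j+1).
State is unnormalized: ∫|φ|² dx = 0.015077, and ∫φ*·(−ħ² φ'') dx = 0.12079, so ⟨p²⟩ = 0.12079 / 0.015077.
⟨p²⟩ = 8.0117.

8.012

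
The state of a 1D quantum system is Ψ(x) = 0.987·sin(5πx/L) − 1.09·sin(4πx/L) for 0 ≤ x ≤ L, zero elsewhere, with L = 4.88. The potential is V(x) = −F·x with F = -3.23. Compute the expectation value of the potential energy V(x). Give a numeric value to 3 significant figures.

11.0

⟨V⟩ = ∫ V(x)·|Ψ|² dx / ∫|Ψ|² dx.
On 0 ≤ x ≤ L (j ≠ l): ∫sin²(jπx/L) dx = L/2, ∫sin(jπx/L)·sin(lπx/L) dx = 0; diagonal moments ∫x·sin²(jπx/L) dx = L²/4, ∫x²·sin²(jπx/L) dx = L³·(1/6 − 1/(4j²π²)); cross terms ∫x·sin(jπx/L)·sin(lπx/L) dx = 0 for j + l even and −4jlL²/(π²(j² − l²)²) for j + l odd, ∫x²·sin(jπx/L)·sin(lπx/L) dx = (−1)^(j+l)·4jlL³/(π²(j² − l²)²); higher powers the same way via product-to-sum and parts.
State is unnormalized: ∫|Ψ|² dx = 5.2759, and ∫Ψ*·V(x)·Ψ dx = 58.143, so ⟨V⟩ = 58.143 / 5.2759.
⟨V⟩ = 11.020.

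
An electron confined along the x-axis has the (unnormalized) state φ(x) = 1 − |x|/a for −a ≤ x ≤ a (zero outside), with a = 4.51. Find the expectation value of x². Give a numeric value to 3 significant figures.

2.03

⟨x²⟩ = ∫ x²·|φ|² dx / ∫|φ|² dx (integrals over the domain).
φ is even, so ∫ over [−a, a] = 2∫₀ᵃ with φ = 1 − x/a there: ∫₀ᵃ (1 − x/a)² dx = a/3, ∫₀ᵃ x²(1 − x/a)² dx = a³/30, ∫₀ᵃ x⁴(1 − x/a)² dx = a⁵/105.
State is unnormalized: ∫|φ|² dx = 3.0067, and ∫φ*·x²·φ dx = 6.1156, so ⟨x²⟩ = 6.1156 / 3.0067.
⟨x²⟩ = 2.0340.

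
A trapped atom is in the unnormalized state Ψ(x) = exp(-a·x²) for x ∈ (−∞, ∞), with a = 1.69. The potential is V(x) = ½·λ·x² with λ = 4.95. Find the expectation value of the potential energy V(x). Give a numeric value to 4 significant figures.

0.3661

⟨V⟩ = ∫ V(x)·|Ψ|² dx / ∫|Ψ|² dx.
Gaussian moments: ∫x^(2j)·e^(−2ax²) dx = (2j−1)!!/(4a)^j · √(π/(2a)), odd powers integrate to 0; here √(π/(2a)) = 0.96409.
State is unnormalized: ∫|Ψ|² dx = 0.96409, and ∫Ψ*·V(x)·Ψ dx = 0.35298, so ⟨V⟩ = 0.35298 / 0.96409.
⟨V⟩ = 0.36612.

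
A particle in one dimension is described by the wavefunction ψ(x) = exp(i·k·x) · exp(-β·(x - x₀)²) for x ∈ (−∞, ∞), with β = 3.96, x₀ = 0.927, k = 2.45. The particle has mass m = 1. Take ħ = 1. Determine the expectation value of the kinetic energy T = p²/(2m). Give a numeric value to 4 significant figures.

T = −(ħ²/2m) d²/dx², so ⟨T⟩ = −(ħ²/2m) ∫ ψ*·ψ'' dx / ∫|ψ|² dx; with m = 1.
Gaussian moments (u = x − x₀): ∫u^(2j)·e^(−2βu²) du = (2j−1)!!/(4β)^j · √(π/(2β)), odd powers integrate to 0; here √(π/(2β)) = 0.62981. Derivatives: ψ′ = (ik − 2βu)·ψ, ψ″ = ((ik − 2βu)² − 2β)·ψ; the odd-in-u pieces drop out.
State is unnormalized: ∫|ψ|² dx = 0.62981, and ∫ψ*·(−ħ²/2m · ψ'') dx = 3.1373, so ⟨T⟩ = 3.1373 / 0.62981.
⟨T⟩ = 4.9813.

4.981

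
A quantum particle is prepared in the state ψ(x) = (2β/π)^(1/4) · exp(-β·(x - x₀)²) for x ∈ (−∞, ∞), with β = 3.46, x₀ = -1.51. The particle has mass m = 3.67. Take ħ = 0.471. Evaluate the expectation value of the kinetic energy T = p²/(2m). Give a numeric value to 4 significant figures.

T = −(ħ²/2m) d²/dx², so ⟨T⟩ = −(ħ²/2m) ∫ ψ*·ψ'' dx; with m = 3.67.
Gaussian moments (u = x − x₀): ∫u^(2j)·e^(−2βu²) du = (2j−1)!!/(4β)^j · √(π/(2β)), odd powers integrate to 0; here √(π/(2β)) = 0.67379. Derivatives: d/dx e^(−βu²) = −2βu·e^(−βu²), d²/dx² e^(−βu²) = (4β²u² − 2β)·e^(−βu²).
⟨T⟩ = 0.10457.

0.1046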